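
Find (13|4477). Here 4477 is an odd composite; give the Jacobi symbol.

Reciprocity: 13 ≡ 1 and 4477 ≡ 1 (mod 4), so (13/4477) = +(4477/13).
Reduce top mod 13: now compute (5/13).
Reciprocity: 5 ≡ 1 and 13 ≡ 1 (mod 4), so (5/13) = +(13/5).
Reduce top mod 5: now compute (3/5).
Reciprocity: 3 ≡ 3 and 5 ≡ 1 (mod 4), so (3/5) = +(5/3).
Reduce top mod 3: now compute (2/3).
Pull out 2: since 3 ≡ 3 (mod 8), (2/3) = -1.
Reached (1/3) = 1. Collecting the sign flips along the way, the symbol is -1.

-1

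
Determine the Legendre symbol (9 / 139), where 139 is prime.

Reciprocity: 9 ≡ 1 and 139 ≡ 3 (mod 4), so (9/139) = +(139/9).
Reduce top mod 9: now compute (4/9).
Pull out 2^2: since 9 ≡ 1 (mod 8), (2/9) = +1, so (2/9)^2 = +1.
Reached (1/9) = 1. Collecting the sign flips along the way, the symbol is +1.

1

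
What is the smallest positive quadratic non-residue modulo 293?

(2/293) = −1, so 2 is the smallest positive non-residue mod 293.

2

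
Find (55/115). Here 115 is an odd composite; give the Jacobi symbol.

Reciprocity: 55 ≡ 3 and 115 ≡ 3 (mod 4), so (55/115) = −(115/55).
Reduce top mod 55: now compute (5/55).
Reciprocity: 5 ≡ 1 and 55 ≡ 3 (mod 4), so (5/55) = +(55/5).
Reduce top mod 5: now compute (0/5).
Top reduces to 0: gcd > 1, so the symbol is 0.

0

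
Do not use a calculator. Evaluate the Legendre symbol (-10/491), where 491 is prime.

1

Euler's criterion: (-10/491) ≡ 481^245 (mod 491).
481^2 ≡ 100 (mod 491)
481^4 ≡ 180 (mod 491)
481^8 ≡ 485 (mod 491)
481^16 ≡ 36 (mod 491)
481^32 ≡ 314 (mod 491)
481^64 ≡ 396 (mod 491)
481^128 ≡ 187 (mod 491)
481^245 = 481^(128+64+32+16+4+1) ≡ 1 (mod 491).
Result is 1, so (-10/491) = 1.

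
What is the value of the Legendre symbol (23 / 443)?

-1

Euler's criterion: (23/443) ≡ 23^221 (mod 443).
23^2 ≡ 86 (mod 443)
23^4 ≡ 308 (mod 443)
23^8 ≡ 62 (mod 443)
23^16 ≡ 300 (mod 443)
23^32 ≡ 71 (mod 443)
23^64 ≡ 168 (mod 443)
23^128 ≡ 315 (mod 443)
23^221 = 23^(128+64+16+8+4+1) ≡ 442 (mod 443).
Result is 442 ≡ −1, so (23/443) = −1.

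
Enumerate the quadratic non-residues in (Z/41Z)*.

3, 6, 7, 11, 12, 13, 14, 15, 17, 19, 22, 24, 26, 27, 28, 29, 30, 34, 35, 38

Square k = 1,…,20 (k and 41−k give the same square):
1²=1, 2²=4, 3²=9, 4²=16, 5²=25, 6²=36, 7²≡8, 8²≡23, 9²≡40, 10²≡18, 11²≡39, 12²≡21, 13²≡5, 14²≡32, 15²≡20, 16²≡10, 17²≡2, 18²≡37, 19²≡33, 20²≡31 (mod 41).
The residues are {1, 2, 4, 5, 8, 9, 10, 16, 18, 20, 21, 23, 25, 31, 32, 33, 36, 37, 39, 40}; the non-residues are the remaining 20 nonzero classes.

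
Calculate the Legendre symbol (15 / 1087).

Euler's criterion: (15/1087) ≡ 15^543 (mod 1087).
15^2 ≡ 225 (mod 1087)
15^4 ≡ 623 (mod 1087)
15^8 ≡ 70 (mod 1087)
15^16 ≡ 552 (mod 1087)
15^32 ≡ 344 (mod 1087)
15^64 ≡ 940 (mod 1087)
15^128 ≡ 956 (mod 1087)
15^256 ≡ 856 (mod 1087)
15^512 ≡ 98 (mod 1087)
15^543 = 15^(512+16+8+4+2+1) ≡ 1 (mod 1087).
Result is 1, so (15/1087) = 1.

1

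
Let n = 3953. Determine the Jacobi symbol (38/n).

Pull out 2: since 3953 ≡ 1 (mod 8), (2/3953) = +1.
Reciprocity: 19 ≡ 3 and 3953 ≡ 1 (mod 4), so (19/3953) = +(3953/19).
Reduce top mod 19: now compute (1/19).
Reached (1/19) = 1. Collecting the sign flips along the way, the symbol is +1.

1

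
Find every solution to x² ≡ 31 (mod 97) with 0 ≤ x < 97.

97 ≡ 1 (mod 4), so we find a root by search.
Trying successive values, 15² = 225 ≡ 31 (mod 97). The other root is 97 − 15 = 82.

15, 82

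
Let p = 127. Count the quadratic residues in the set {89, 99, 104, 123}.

(89/127) = -1 → non-residue.
(99/127) = +1 → QR.
(104/127) = +1 → QR.
(123/127) = -1 → non-residue.
Total quadratic residues among the 4: 2.

2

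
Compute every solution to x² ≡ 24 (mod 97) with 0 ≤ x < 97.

97 ≡ 1 (mod 4), so we find a root by search.
Trying successive values, 11² = 121 ≡ 24 (mod 97). The other root is 97 − 11 = 86.

11, 86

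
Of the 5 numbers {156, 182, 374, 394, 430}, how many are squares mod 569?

3

(156/569) = -1 → non-residue.
(182/569) = +1 → QR.
(374/569) = -1 → non-residue.
(394/569) = +1 → QR.
(430/569) = +1 → QR.
Total quadratic residues among the 5: 3.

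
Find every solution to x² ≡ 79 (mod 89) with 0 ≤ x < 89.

89 ≡ 1 (mod 4), so we find a root by search.
Trying successive values, 41² = 1681 ≡ 79 (mod 89). The other root is 89 − 41 = 48.

41, 48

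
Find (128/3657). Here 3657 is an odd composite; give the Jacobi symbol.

Pull out 2^7: since 3657 ≡ 1 (mod 8), (2/3657) = +1, so (2/3657)^7 = +1.
Reached (1/3657) = 1. Collecting the sign flips along the way, the symbol is +1.

1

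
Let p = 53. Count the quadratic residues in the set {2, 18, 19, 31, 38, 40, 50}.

(2/53) = -1 → non-residue.
(18/53) = -1 → non-residue.
(19/53) = -1 → non-residue.
(31/53) = -1 → non-residue.
(38/53) = +1 → QR.
(40/53) = +1 → QR.
(50/53) = -1 → non-residue.
Total quadratic residues among the 7: 2.

2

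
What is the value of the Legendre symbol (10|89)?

Pull out 2: since 89 ≡ 1 (mod 8), (2/89) = +1.
Reciprocity: 5 ≡ 1 and 89 ≡ 1 (mod 4), so (5/89) = +(89/5).
Reduce top mod 5: now compute (4/5).
Pull out 2^2: since 5 ≡ 5 (mod 8), (2/5) = -1, so (2/5)^2 = +1.
Reached (1/5) = 1. Collecting the sign flips along the way, the symbol is +1.

1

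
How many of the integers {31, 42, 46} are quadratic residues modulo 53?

2

(31/53) = -1 → non-residue.
(42/53) = +1 → QR.
(46/53) = +1 → QR.
Total quadratic residues among the 3: 2.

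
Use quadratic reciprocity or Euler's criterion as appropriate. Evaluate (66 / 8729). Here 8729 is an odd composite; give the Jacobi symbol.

Pull out 2: since 8729 ≡ 1 (mod 8), (2/8729) = +1.
Reciprocity: 33 ≡ 1 and 8729 ≡ 1 (mod 4), so (33/8729) = +(8729/33).
Reduce top mod 33: now compute (17/33).
Reciprocity: 17 ≡ 1 and 33 ≡ 1 (mod 4), so (17/33) = +(33/17).
Reduce top mod 17: now compute (16/17).
Pull out 2^4: since 17 ≡ 1 (mod 8), (2/17) = +1, so (2/17)^4 = +1.
Reached (1/17) = 1. Collecting the sign flips along the way, the symbol is +1.

1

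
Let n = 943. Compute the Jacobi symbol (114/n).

-1

Pull out 2: since 943 ≡ 7 (mod 8), (2/943) = +1.
Reciprocity: 57 ≡ 1 and 943 ≡ 3 (mod 4), so (57/943) = +(943/57).
Reduce top mod 57: now compute (31/57).
Reciprocity: 31 ≡ 3 and 57 ≡ 1 (mod 4), so (31/57) = +(57/31).
Reduce top mod 31: now compute (26/31).
Pull out 2: since 31 ≡ 7 (mod 8), (2/31) = +1.
Reciprocity: 13 ≡ 1 and 31 ≡ 3 (mod 4), so (13/31) = +(31/13).
Reduce top mod 13: now compute (5/13).
Reciprocity: 5 ≡ 1 and 13 ≡ 1 (mod 4), so (5/13) = +(13/5).
Reduce top mod 5: now compute (3/5).
Reciprocity: 3 ≡ 3 and 5 ≡ 1 (mod 4), so (3/5) = +(5/3).
Reduce top mod 3: now compute (2/3).
Pull out 2: since 3 ≡ 3 (mod 8), (2/3) = -1.
Reached (1/3) = 1. Collecting the sign flips along the way, the symbol is -1.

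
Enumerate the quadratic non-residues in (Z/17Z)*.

Square k = 1,…,8 (k and 17−k give the same square):
1²=1, 2²=4, 3²=9, 4²=16, 5²≡8, 6²≡2, 7²≡15, 8²≡13 (mod 17).
The residues are {1, 2, 4, 8, 9, 13, 15, 16}; the non-residues are the remaining 8 nonzero classes.

3 5 6 7 10 11 12 14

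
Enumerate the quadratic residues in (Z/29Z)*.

Square k = 1,…,14 (k and 29−k give the same square):
1²=1, 2²=4, 3²=9, 4²=16, 5²=25, 6²≡7, 7²≡20, 8²≡6, 9²≡23, 10²≡13, 11²≡5, 12²≡28, 13²≡24, 14²≡22 (mod 29).
So the quadratic residues mod 29 are {1, 4, 5, 6, 7, 9, 13, 16, 20, 22, 23, 24, 25, 28}.

1 4 5 6 7 9 13 16 20 22 23 24 25 28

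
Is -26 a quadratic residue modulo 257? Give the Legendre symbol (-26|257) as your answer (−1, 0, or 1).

First reduce: -26 ≡ 231 (mod 257).
Reciprocity: 231 ≡ 3 and 257 ≡ 1 (mod 4), so (231/257) = +(257/231).
Reduce top mod 231: now compute (26/231).
Pull out 2: since 231 ≡ 7 (mod 8), (2/231) = +1.
Reciprocity: 13 ≡ 1 and 231 ≡ 3 (mod 4), so (13/231) = +(231/13).
Reduce top mod 13: now compute (10/13).
Pull out 2: since 13 ≡ 5 (mod 8), (2/13) = -1.
Reciprocity: 5 ≡ 1 and 13 ≡ 1 (mod 4), so (5/13) = +(13/5).
Reduce top mod 5: now compute (3/5).
Reciprocity: 3 ≡ 3 and 5 ≡ 1 (mod 4), so (3/5) = +(5/3).
Reduce top mod 3: now compute (2/3).
Pull out 2: since 3 ≡ 3 (mod 8), (2/3) = -1.
Reached (1/3) = 1. Collecting the sign flips along the way, the symbol is +1.

1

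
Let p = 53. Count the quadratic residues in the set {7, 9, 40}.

(7/53) = +1 → QR.
(9/53) = +1 → QR.
(40/53) = +1 → QR.
Total quadratic residues among the 3: 3.

3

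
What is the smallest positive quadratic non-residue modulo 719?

11

(2/719) = +1, so 2 is a residue.
(3/719) = +1, so 3 is a residue.
(4/719) = +1, so 4 is a residue.
(5/719) = +1, so 5 is a residue.
(6/719) = +1, so 6 is a residue.
(7/719) = +1, so 7 is a residue.
(8/719) = +1, so 8 is a residue.
(9/719) = +1, so 9 is a residue.
(10/719) = +1, so 10 is a residue.
(11/719) = −1, so 11 is the smallest positive non-residue mod 719.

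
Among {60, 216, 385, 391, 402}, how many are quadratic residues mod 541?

(60/541) = +1 → QR.
(216/541) = -1 → non-residue.
(385/541) = -1 → non-residue.
(391/541) = -1 → non-residue.
(402/541) = +1 → QR.
Total quadratic residues among the 5: 2.

2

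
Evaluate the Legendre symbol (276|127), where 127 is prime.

First reduce: 276 ≡ 22 (mod 127).
Pull out 2: since 127 ≡ 7 (mod 8), (2/127) = +1.
Reciprocity: 11 ≡ 3 and 127 ≡ 3 (mod 4), so (11/127) = −(127/11).
Reduce top mod 11: now compute (6/11).
Pull out 2: since 11 ≡ 3 (mod 8), (2/11) = -1.
Reciprocity: 3 ≡ 3 and 11 ≡ 3 (mod 4), so (3/11) = −(11/3).
Reduce top mod 3: now compute (2/3).
Pull out 2: since 3 ≡ 3 (mod 8), (2/3) = -1.
Reached (1/3) = 1. Collecting the sign flips along the way, the symbol is +1.

1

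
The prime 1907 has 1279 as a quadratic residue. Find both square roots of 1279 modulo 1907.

Since 1907 ≡ 3 (mod 4), a square root of 1279 is 1279^((1907+1)/4) = 1279^477 mod 1907.
Repeated squaring: 1279^2≡1542, 1279^4≡1642, 1279^8≡1573, 1279^16≡950, 1279^32≡489, 1279^64≡746, 1279^128≡1579, 1279^256≡792 (mod 1907).
1279^477 = 1279^(256+128+64+16+8+4+1) ≡ 603 (mod 1907).
Check: 603² = 363609 ≡ 1279 (mod 1907). The two roots are 603 and 1304.

603, 1304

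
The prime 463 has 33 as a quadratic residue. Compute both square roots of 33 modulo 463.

212, 251

Since 463 ≡ 3 (mod 4), a square root of 33 is 33^((463+1)/4) = 33^116 mod 463.
Repeated squaring: 33^2≡163, 33^4≡178, 33^8≡200, 33^16≡182, 33^32≡251, 33^64≡33 (mod 463).
33^116 = 33^(64+32+16+4) ≡ 251 (mod 463).
Check: 251² = 63001 ≡ 33 (mod 463). The two roots are 212 and 251.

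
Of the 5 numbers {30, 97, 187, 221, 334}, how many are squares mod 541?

3

(30/541) = -1 → non-residue.
(97/541) = -1 → non-residue.
(187/541) = +1 → QR.
(221/541) = +1 → QR.
(334/541) = +1 → QR.
Total quadratic residues among the 5: 3.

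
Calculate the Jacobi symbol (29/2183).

-1

Reciprocity: 29 ≡ 1 and 2183 ≡ 3 (mod 4), so (29/2183) = +(2183/29).
Reduce top mod 29: now compute (8/29).
Pull out 2^3: since 29 ≡ 5 (mod 8), (2/29) = -1, so (2/29)^3 = -1.
Reached (1/29) = 1. Collecting the sign flips along the way, the symbol is -1.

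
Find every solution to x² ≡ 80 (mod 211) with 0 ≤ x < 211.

49, 162

Since 211 ≡ 3 (mod 4), a square root of 80 is 80^((211+1)/4) = 80^53 mod 211.
Repeated squaring: 80^2≡70, 80^4≡47, 80^8≡99, 80^16≡95, 80^32≡163 (mod 211).
80^53 = 80^(32+16+4+1) ≡ 49 (mod 211).
Check: 49² = 2401 ≡ 80 (mod 211). The two roots are 49 and 162.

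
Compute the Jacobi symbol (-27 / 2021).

-1

First reduce: -27 ≡ 1994 (mod 2021).
Pull out 2: since 2021 ≡ 5 (mod 8), (2/2021) = -1.
Reciprocity: 997 ≡ 1 and 2021 ≡ 1 (mod 4), so (997/2021) = +(2021/997).
Reduce top mod 997: now compute (27/997).
Reciprocity: 27 ≡ 3 and 997 ≡ 1 (mod 4), so (27/997) = +(997/27).
Reduce top mod 27: now compute (25/27).
Reciprocity: 25 ≡ 1 and 27 ≡ 3 (mod 4), so (25/27) = +(27/25).
Reduce top mod 25: now compute (2/25).
Pull out 2: since 25 ≡ 1 (mod 8), (2/25) = +1.
Reached (1/25) = 1. Collecting the sign flips along the way, the symbol is -1.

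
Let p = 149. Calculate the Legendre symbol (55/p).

-1

Reciprocity: 55 ≡ 3 and 149 ≡ 1 (mod 4), so (55/149) = +(149/55).
Reduce top mod 55: now compute (39/55).
Reciprocity: 39 ≡ 3 and 55 ≡ 3 (mod 4), so (39/55) = −(55/39).
Reduce top mod 39: now compute (16/39).
Pull out 2^4: since 39 ≡ 7 (mod 8), (2/39) = +1, so (2/39)^4 = +1.
Reached (1/39) = 1. Collecting the sign flips along the way, the symbol is -1.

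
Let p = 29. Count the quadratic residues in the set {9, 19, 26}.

(9/29) = +1 → QR.
(19/29) = -1 → non-residue.
(26/29) = -1 → non-residue.
Total quadratic residues among the 3: 1.

1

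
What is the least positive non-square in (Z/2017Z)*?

5

(2/2017) = +1, so 2 is a residue.
(3/2017) = +1, so 3 is a residue.
(4/2017) = +1, so 4 is a residue.
(5/2017) = −1, so 5 is the smallest positive non-residue mod 2017.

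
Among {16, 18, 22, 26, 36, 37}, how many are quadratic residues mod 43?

(16/43) = +1 → QR.
(18/43) = -1 → non-residue.
(22/43) = -1 → non-residue.
(26/43) = -1 → non-residue.
(36/43) = +1 → QR.
(37/43) = -1 → non-residue.
Total quadratic residues among the 6: 2.

2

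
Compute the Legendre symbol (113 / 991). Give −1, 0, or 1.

Euler's criterion: (113/991) ≡ 113^495 (mod 991).
113^2 ≡ 877 (mod 991)
113^4 ≡ 113 (mod 991)
113^8 ≡ 877 (mod 991)
113^16 ≡ 113 (mod 991)
113^32 ≡ 877 (mod 991)
113^64 ≡ 113 (mod 991)
113^128 ≡ 877 (mod 991)
113^256 ≡ 113 (mod 991)
113^495 = 113^(256+128+64+32+8+4+2+1) ≡ 1 (mod 991).
Result is 1, so (113/991) = 1.

1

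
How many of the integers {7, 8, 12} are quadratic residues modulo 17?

1

(7/17) = -1 → non-residue.
(8/17) = +1 → QR.
(12/17) = -1 → non-residue.
Total quadratic residues among the 3: 1.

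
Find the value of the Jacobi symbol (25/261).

Reciprocity: 25 ≡ 1 and 261 ≡ 1 (mod 4), so (25/261) = +(261/25).
Reduce top mod 25: now compute (11/25).
Reciprocity: 11 ≡ 3 and 25 ≡ 1 (mod 4), so (11/25) = +(25/11).
Reduce top mod 11: now compute (3/11).
Reciprocity: 3 ≡ 3 and 11 ≡ 3 (mod 4), so (3/11) = −(11/3).
Reduce top mod 3: now compute (2/3).
Pull out 2: since 3 ≡ 3 (mod 8), (2/3) = -1.
Reached (1/3) = 1. Collecting the sign flips along the way, the symbol is +1.

1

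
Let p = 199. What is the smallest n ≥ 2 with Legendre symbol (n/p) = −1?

(2/199) = +1, so 2 is a residue.
(3/199) = −1, so 3 is the smallest positive non-residue mod 199.

3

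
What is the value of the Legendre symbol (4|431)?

Euler's criterion: (4/431) ≡ 4^215 (mod 431).
4^2 ≡ 16 (mod 431)
4^4 ≡ 256 (mod 431)
4^8 ≡ 24 (mod 431)
4^16 ≡ 145 (mod 431)
4^32 ≡ 337 (mod 431)
4^64 ≡ 216 (mod 431)
4^128 ≡ 108 (mod 431)
4^215 = 4^(128+64+16+4+2+1) ≡ 1 (mod 431).
Result is 1, so (4/431) = 1.

1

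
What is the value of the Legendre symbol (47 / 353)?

1

Euler's criterion: (47/353) ≡ 47^176 (mod 353).
47^2 ≡ 91 (mod 353)
47^4 ≡ 162 (mod 353)
47^8 ≡ 122 (mod 353)
47^16 ≡ 58 (mod 353)
47^32 ≡ 187 (mod 353)
47^64 ≡ 22 (mod 353)
47^128 ≡ 131 (mod 353)
47^176 = 47^(128+32+16) ≡ 1 (mod 353).
Result is 1, so (47/353) = 1.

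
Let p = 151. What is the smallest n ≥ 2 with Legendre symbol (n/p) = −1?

(2/151) = +1, so 2 is a residue.
(3/151) = −1, so 3 is the smallest positive non-residue mod 151.

3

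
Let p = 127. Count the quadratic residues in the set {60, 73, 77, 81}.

3

(60/127) = +1 → QR.
(73/127) = +1 → QR.
(77/127) = -1 → non-residue.
(81/127) = +1 → QR.
Total quadratic residues among the 4: 3.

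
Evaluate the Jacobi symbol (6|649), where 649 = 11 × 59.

1

Pull out 2: since 649 ≡ 1 (mod 8), (2/649) = +1.
Reciprocity: 3 ≡ 3 and 649 ≡ 1 (mod 4), so (3/649) = +(649/3).
Reduce top mod 3: now compute (1/3).
Reached (1/3) = 1. Collecting the sign flips along the way, the symbol is +1.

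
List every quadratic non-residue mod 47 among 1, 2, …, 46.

5,10,11,13,15,19,20,22,23,26,29,30,31,33,35,38,39,40,41,43,44,45,46

Square k = 1,…,23 (k and 47−k give the same square):
1²=1, 2²=4, 3²=9, 4²=16, 5²=25, 6²=36, 7²≡2, 8²≡17, 9²≡34, 10²≡6, 11²≡27, 12²≡3, 13²≡28, 14²≡8, 15²≡37, 16²≡21, 17²≡7, 18²≡42, 19²≡32, 20²≡24, 21²≡18, 22²≡14, 23²≡12 (mod 47).
The residues are {1, 2, 3, 4, 6, 7, 8, 9, 12, 14, 16, 17, 18, 21, 24, 25, 27, 28, 32, 34, 36, 37, 42}; the non-residues are the remaining 23 nonzero classes.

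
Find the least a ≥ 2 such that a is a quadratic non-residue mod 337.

5

(2/337) = +1, so 2 is a residue.
(3/337) = +1, so 3 is a residue.
(4/337) = +1, so 4 is a residue.
(5/337) = −1, so 5 is the smallest positive non-residue mod 337.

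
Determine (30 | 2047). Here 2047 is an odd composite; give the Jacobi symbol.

1

Pull out 2: since 2047 ≡ 7 (mod 8), (2/2047) = +1.
Reciprocity: 15 ≡ 3 and 2047 ≡ 3 (mod 4), so (15/2047) = −(2047/15).
Reduce top mod 15: now compute (7/15).
Reciprocity: 7 ≡ 3 and 15 ≡ 3 (mod 4), so (7/15) = −(15/7).
Reduce top mod 7: now compute (1/7).
Reached (1/7) = 1. Collecting the sign flips along the way, the symbol is +1.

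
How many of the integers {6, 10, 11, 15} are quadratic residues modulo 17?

1

(6/17) = -1 → non-residue.
(10/17) = -1 → non-residue.
(11/17) = -1 → non-residue.
(15/17) = +1 → QR.
Total quadratic residues among the 4: 1.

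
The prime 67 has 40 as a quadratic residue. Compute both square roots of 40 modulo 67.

24, 43

Since 67 ≡ 3 (mod 4), a square root of 40 is 40^((67+1)/4) = 40^17 mod 67.
Repeated squaring: 40^2≡59, 40^4≡64, 40^8≡9, 40^16≡14 (mod 67).
40^17 = 40^(16+1) ≡ 24 (mod 67).
Check: 24² = 576 ≡ 40 (mod 67). The two roots are 24 and 43.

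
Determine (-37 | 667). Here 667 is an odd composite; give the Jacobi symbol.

First reduce: -37 ≡ 630 (mod 667).
Pull out 2: since 667 ≡ 3 (mod 8), (2/667) = -1.
Reciprocity: 315 ≡ 3 and 667 ≡ 3 (mod 4), so (315/667) = −(667/315).
Reduce top mod 315: now compute (37/315).
Reciprocity: 37 ≡ 1 and 315 ≡ 3 (mod 4), so (37/315) = +(315/37).
Reduce top mod 37: now compute (19/37).
Reciprocity: 19 ≡ 3 and 37 ≡ 1 (mod 4), so (19/37) = +(37/19).
Reduce top mod 19: now compute (18/19).
Pull out 2: since 19 ≡ 3 (mod 8), (2/19) = -1.
Reciprocity: 9 ≡ 1 and 19 ≡ 3 (mod 4), so (9/19) = +(19/9).
Reduce top mod 9: now compute (1/9).
Reached (1/9) = 1. Collecting the sign flips along the way, the symbol is -1.

-1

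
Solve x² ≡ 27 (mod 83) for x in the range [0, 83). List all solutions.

39, 44

Since 83 ≡ 3 (mod 4), a square root of 27 is 27^((83+1)/4) = 27^21 mod 83.
Repeated squaring: 27^2≡65, 27^4≡75, 27^8≡64, 27^16≡29 (mod 83).
27^21 = 27^(16+4+1) ≡ 44 (mod 83).
Check: 44² = 1936 ≡ 27 (mod 83). The two roots are 39 and 44.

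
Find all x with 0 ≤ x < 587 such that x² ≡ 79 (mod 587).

Since 587 ≡ 3 (mod 4), a square root of 79 is 79^((587+1)/4) = 79^147 mod 587.
Repeated squaring: 79^2≡371, 79^4≡283, 79^8≡257, 79^16≡305, 79^32≡279, 79^64≡357, 79^128≡70 (mod 587).
79^147 = 79^(128+16+2+1) ≡ 454 (mod 587).
Check: 454² = 206116 ≡ 79 (mod 587). The two roots are 133 and 454.

133, 454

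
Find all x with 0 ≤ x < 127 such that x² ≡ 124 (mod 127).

Since 127 ≡ 3 (mod 4), a square root of 124 is 124^((127+1)/4) = 124^32 mod 127.
Repeated squaring: 124^2≡9, 124^4≡81, 124^8≡84, 124^16≡71, 124^32≡88 (mod 127).
124^32 = 124^(32) ≡ 88 (mod 127).
Check: 88² = 7744 ≡ 124 (mod 127). The two roots are 39 and 88.

39, 88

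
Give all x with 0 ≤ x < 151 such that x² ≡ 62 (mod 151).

Since 151 ≡ 3 (mod 4), a square root of 62 is 62^((151+1)/4) = 62^38 mod 151.
Repeated squaring: 62^2≡69, 62^4≡80, 62^8≡58, 62^16≡42, 62^32≡103 (mod 151).
62^38 = 62^(32+4+2) ≡ 45 (mod 151).
Check: 45² = 2025 ≡ 62 (mod 151). The two roots are 45 and 106.

45, 106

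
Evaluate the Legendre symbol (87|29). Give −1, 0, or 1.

First reduce: 87 ≡ 0 (mod 29).
Top reduces to 0: gcd > 1, so the symbol is 0.

0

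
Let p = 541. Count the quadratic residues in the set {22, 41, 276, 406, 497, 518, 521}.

6

(22/541) = +1 → QR.
(41/541) = +1 → QR.
(276/541) = +1 → QR.
(406/541) = +1 → QR.
(497/541) = -1 → non-residue.
(518/541) = +1 → QR.
(521/541) = +1 → QR.
Total quadratic residues among the 7: 6.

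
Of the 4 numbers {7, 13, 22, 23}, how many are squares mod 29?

4

(7/29) = +1 → QR.
(13/29) = +1 → QR.
(22/29) = +1 → QR.
(23/29) = +1 → QR.
Total quadratic residues among the 4: 4.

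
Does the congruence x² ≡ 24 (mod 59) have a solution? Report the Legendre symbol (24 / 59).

Pull out 2^3: since 59 ≡ 3 (mod 8), (2/59) = -1, so (2/59)^3 = -1.
Reciprocity: 3 ≡ 3 and 59 ≡ 3 (mod 4), so (3/59) = −(59/3).
Reduce top mod 3: now compute (2/3).
Pull out 2: since 3 ≡ 3 (mod 8), (2/3) = -1.
Reached (1/3) = 1. Collecting the sign flips along the way, the symbol is -1.

-1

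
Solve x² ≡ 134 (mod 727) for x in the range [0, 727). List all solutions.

Since 727 ≡ 3 (mod 4), a square root of 134 is 134^((727+1)/4) = 134^182 mod 727.
Repeated squaring: 134^2≡508, 134^4≡706, 134^8≡441, 134^16≡372, 134^32≡254, 134^64≡540, 134^128≡73 (mod 727).
134^182 = 134^(128+32+16+4+2) ≡ 326 (mod 727).
Check: 326² = 106276 ≡ 134 (mod 727). The two roots are 326 and 401.

326, 401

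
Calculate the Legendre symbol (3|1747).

-1

Reciprocity: 3 ≡ 3 and 1747 ≡ 3 (mod 4), so (3/1747) = −(1747/3).
Reduce top mod 3: now compute (1/3).
Reached (1/3) = 1. Collecting the sign flips along the way, the symbol is -1.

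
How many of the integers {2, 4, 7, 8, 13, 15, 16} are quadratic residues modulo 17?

6

(2/17) = +1 → QR.
(4/17) = +1 → QR.
(7/17) = -1 → non-residue.
(8/17) = +1 → QR.
(13/17) = +1 → QR.
(15/17) = +1 → QR.
(16/17) = +1 → QR.
Total quadratic residues among the 7: 6.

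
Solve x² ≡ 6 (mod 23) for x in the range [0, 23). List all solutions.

11, 12

Since 23 ≡ 3 (mod 4), a square root of 6 is 6^((23+1)/4) = 6^6 mod 23.
Repeated squaring: 6^2≡13, 6^4≡8 (mod 23).
6^6 = 6^(4+2) ≡ 12 (mod 23).
Check: 12² = 144 ≡ 6 (mod 23). The two roots are 11 and 12.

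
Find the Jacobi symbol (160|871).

Pull out 2^5: since 871 ≡ 7 (mod 8), (2/871) = +1, so (2/871)^5 = +1.
Reciprocity: 5 ≡ 1 and 871 ≡ 3 (mod 4), so (5/871) = +(871/5).
Reduce top mod 5: now compute (1/5).
Reached (1/5) = 1. Collecting the sign flips along the way, the symbol is +1.

1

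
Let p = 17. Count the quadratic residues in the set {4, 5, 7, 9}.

2

(4/17) = +1 → QR.
(5/17) = -1 → non-residue.
(7/17) = -1 → non-residue.
(9/17) = +1 → QR.
Total quadratic residues among the 4: 2.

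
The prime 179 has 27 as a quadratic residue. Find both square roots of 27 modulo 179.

Since 179 ≡ 3 (mod 4), a square root of 27 is 27^((179+1)/4) = 27^45 mod 179.
Repeated squaring: 27^2≡13, 27^4≡169, 27^8≡100, 27^16≡155, 27^32≡39 (mod 179).
27^45 = 27^(32+8+4+1) ≡ 57 (mod 179).
Check: 57² = 3249 ≡ 27 (mod 179). The two roots are 57 and 122.

57, 122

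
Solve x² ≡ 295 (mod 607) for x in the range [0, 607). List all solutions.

46, 561

Since 607 ≡ 3 (mod 4), a square root of 295 is 295^((607+1)/4) = 295^152 mod 607.
Repeated squaring: 295^2≡224, 295^4≡402, 295^8≡142, 295^16≡133, 295^32≡86, 295^64≡112, 295^128≡404 (mod 607).
295^152 = 295^(128+16+8) ≡ 561 (mod 607).
Check: 561² = 314721 ≡ 295 (mod 607). The two roots are 46 and 561.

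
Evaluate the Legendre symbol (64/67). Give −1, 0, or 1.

Pull out 2^6: since 67 ≡ 3 (mod 8), (2/67) = -1, so (2/67)^6 = +1.
Reached (1/67) = 1. Collecting the sign flips along the way, the symbol is +1.

1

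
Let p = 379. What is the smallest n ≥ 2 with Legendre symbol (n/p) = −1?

(2/379) = −1, so 2 is the smallest positive non-residue mod 379.

2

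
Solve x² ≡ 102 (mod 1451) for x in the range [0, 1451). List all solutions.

691, 760

Since 1451 ≡ 3 (mod 4), a square root of 102 is 102^((1451+1)/4) = 102^363 mod 1451.
Repeated squaring: 102^2≡247, 102^4≡67, 102^8≡136, 102^16≡1084, 102^32≡1197, 102^64≡672, 102^128≡323, 102^256≡1308 (mod 1451).
102^363 = 102^(256+64+32+8+2+1) ≡ 760 (mod 1451).
Check: 760² = 577600 ≡ 102 (mod 1451). The two roots are 691 and 760.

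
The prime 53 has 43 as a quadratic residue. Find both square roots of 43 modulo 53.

19, 34

53 ≡ 1 (mod 4), so we find a root by search.
Trying successive values, 19² = 361 ≡ 43 (mod 53). The other root is 53 − 19 = 34.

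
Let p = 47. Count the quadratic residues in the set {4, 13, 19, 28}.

(4/47) = +1 → QR.
(13/47) = -1 → non-residue.
(19/47) = -1 → non-residue.
(28/47) = +1 → QR.
Total quadratic residues among the 4: 2.

2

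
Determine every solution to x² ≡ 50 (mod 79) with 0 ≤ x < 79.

34, 45

Since 79 ≡ 3 (mod 4), a square root of 50 is 50^((79+1)/4) = 50^20 mod 79.
Repeated squaring: 50^2≡51, 50^4≡73, 50^8≡36, 50^16≡32 (mod 79).
50^20 = 50^(16+4) ≡ 45 (mod 79).
Check: 45² = 2025 ≡ 50 (mod 79). The two roots are 34 and 45.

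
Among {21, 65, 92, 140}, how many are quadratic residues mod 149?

1

(21/149) = -1 → non-residue.
(65/149) = -1 → non-residue.
(92/149) = -1 → non-residue.
(140/149) = +1 → QR.
Total quadratic residues among the 4: 1.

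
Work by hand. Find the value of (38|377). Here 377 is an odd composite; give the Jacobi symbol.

1

Pull out 2: since 377 ≡ 1 (mod 8), (2/377) = +1.
Reciprocity: 19 ≡ 3 and 377 ≡ 1 (mod 4), so (19/377) = +(377/19).
Reduce top mod 19: now compute (16/19).
Pull out 2^4: since 19 ≡ 3 (mod 8), (2/19) = -1, so (2/19)^4 = +1.
Reached (1/19) = 1. Collecting the sign flips along the way, the symbol is +1.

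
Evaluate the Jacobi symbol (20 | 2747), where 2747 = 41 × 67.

-1

Pull out 2^2: since 2747 ≡ 3 (mod 8), (2/2747) = -1, so (2/2747)^2 = +1.
Reciprocity: 5 ≡ 1 and 2747 ≡ 3 (mod 4), so (5/2747) = +(2747/5).
Reduce top mod 5: now compute (2/5).
Pull out 2: since 5 ≡ 5 (mod 8), (2/5) = -1.
Reached (1/5) = 1. Collecting the sign flips along the way, the symbol is -1.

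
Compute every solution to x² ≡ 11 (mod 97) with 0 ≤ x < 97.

37, 60

97 ≡ 1 (mod 4), so we find a root by search.
Trying successive values, 37² = 1369 ≡ 11 (mod 97). The other root is 97 − 37 = 60.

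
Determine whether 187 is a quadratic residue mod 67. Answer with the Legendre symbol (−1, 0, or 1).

First reduce: 187 ≡ 53 (mod 67).
Reciprocity: 53 ≡ 1 and 67 ≡ 3 (mod 4), so (53/67) = +(67/53).
Reduce top mod 53: now compute (14/53).
Pull out 2: since 53 ≡ 5 (mod 8), (2/53) = -1.
Reciprocity: 7 ≡ 3 and 53 ≡ 1 (mod 4), so (7/53) = +(53/7).
Reduce top mod 7: now compute (4/7).
Pull out 2^2: since 7 ≡ 7 (mod 8), (2/7) = +1, so (2/7)^2 = +1.
Reached (1/7) = 1. Collecting the sign flips along the way, the symbol is -1.

-1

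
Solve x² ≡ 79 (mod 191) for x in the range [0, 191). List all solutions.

35, 156

Since 191 ≡ 3 (mod 4), a square root of 79 is 79^((191+1)/4) = 79^48 mod 191.
Repeated squaring: 79^2≡129, 79^4≡24, 79^8≡3, 79^16≡9, 79^32≡81 (mod 191).
79^48 = 79^(32+16) ≡ 156 (mod 191).
Check: 156² = 24336 ≡ 79 (mod 191). The two roots are 35 and 156.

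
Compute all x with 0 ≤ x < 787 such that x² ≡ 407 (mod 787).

379, 408

Since 787 ≡ 3 (mod 4), a square root of 407 is 407^((787+1)/4) = 407^197 mod 787.
Repeated squaring: 407^2≡379, 407^4≡407, 407^8≡379, 407^16≡407, 407^32≡379, 407^64≡407, 407^128≡379 (mod 787).
407^197 = 407^(128+64+4+1) ≡ 379 (mod 787).
Check: 379² = 143641 ≡ 407 (mod 787). The two roots are 379 and 408.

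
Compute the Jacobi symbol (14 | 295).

Pull out 2: since 295 ≡ 7 (mod 8), (2/295) = +1.
Reciprocity: 7 ≡ 3 and 295 ≡ 3 (mod 4), so (7/295) = −(295/7).
Reduce top mod 7: now compute (1/7).
Reached (1/7) = 1. Collecting the sign flips along the way, the symbol is -1.

-1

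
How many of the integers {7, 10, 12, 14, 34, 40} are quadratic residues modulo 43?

3

(7/43) = -1 → non-residue.
(10/43) = +1 → QR.
(12/43) = -1 → non-residue.
(14/43) = +1 → QR.
(34/43) = -1 → non-residue.
(40/43) = +1 → QR.
Total quadratic residues among the 6: 3.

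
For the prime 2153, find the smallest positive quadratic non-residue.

3

(2/2153) = +1, so 2 is a residue.
(3/2153) = −1, so 3 is the smallest positive non-residue mod 2153.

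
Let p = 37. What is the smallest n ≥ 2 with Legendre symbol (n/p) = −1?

2

(2/37) = −1, so 2 is the smallest positive non-residue mod 37.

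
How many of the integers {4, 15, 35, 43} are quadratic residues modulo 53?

(4/53) = +1 → QR.
(15/53) = +1 → QR.
(35/53) = -1 → non-residue.
(43/53) = +1 → QR.
Total quadratic residues among the 4: 3.

3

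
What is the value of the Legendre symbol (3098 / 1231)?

First reduce: 3098 ≡ 636 (mod 1231).
Pull out 2^2: since 1231 ≡ 7 (mod 8), (2/1231) = +1, so (2/1231)^2 = +1.
Reciprocity: 159 ≡ 3 and 1231 ≡ 3 (mod 4), so (159/1231) = −(1231/159).
Reduce top mod 159: now compute (118/159).
Pull out 2: since 159 ≡ 7 (mod 8), (2/159) = +1.
Reciprocity: 59 ≡ 3 and 159 ≡ 3 (mod 4), so (59/159) = −(159/59).
Reduce top mod 59: now compute (41/59).
Reciprocity: 41 ≡ 1 and 59 ≡ 3 (mod 4), so (41/59) = +(59/41).
Reduce top mod 41: now compute (18/41).
Pull out 2: since 41 ≡ 1 (mod 8), (2/41) = +1.
Reciprocity: 9 ≡ 1 and 41 ≡ 1 (mod 4), so (9/41) = +(41/9).
Reduce top mod 9: now compute (5/9).
Reciprocity: 5 ≡ 1 and 9 ≡ 1 (mod 4), so (5/9) = +(9/5).
Reduce top mod 5: now compute (4/5).
Pull out 2^2: since 5 ≡ 5 (mod 8), (2/5) = -1, so (2/5)^2 = +1.
Reached (1/5) = 1. Collecting the sign flips along the way, the symbol is +1.

1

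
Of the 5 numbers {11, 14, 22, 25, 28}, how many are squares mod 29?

3

(11/29) = -1 → non-residue.
(14/29) = -1 → non-residue.
(22/29) = +1 → QR.
(25/29) = +1 → QR.
(28/29) = +1 → QR.
Total quadratic residues among the 5: 3.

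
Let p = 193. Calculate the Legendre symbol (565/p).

Euler's criterion: (565/193) ≡ 179^96 (mod 193).
179^2 ≡ 3 (mod 193)
179^4 ≡ 9 (mod 193)
179^8 ≡ 81 (mod 193)
179^16 ≡ 192 (mod 193)
179^32 ≡ 1 (mod 193)
179^64 ≡ 1 (mod 193)
179^96 = 179^(64+32) ≡ 1 (mod 193).
Result is 1, so (565/193) = 1.

1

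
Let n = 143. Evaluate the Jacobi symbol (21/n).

1

Reciprocity: 21 ≡ 1 and 143 ≡ 3 (mod 4), so (21/143) = +(143/21).
Reduce top mod 21: now compute (17/21).
Reciprocity: 17 ≡ 1 and 21 ≡ 1 (mod 4), so (17/21) = +(21/17).
Reduce top mod 17: now compute (4/17).
Pull out 2^2: since 17 ≡ 1 (mod 8), (2/17) = +1, so (2/17)^2 = +1.
Reached (1/17) = 1. Collecting the sign flips along the way, the symbol is +1.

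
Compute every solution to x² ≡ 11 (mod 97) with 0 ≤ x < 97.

97 ≡ 1 (mod 4), so we find a root by search.
Trying successive values, 37² = 1369 ≡ 11 (mod 97). The other root is 97 − 37 = 60.

37, 60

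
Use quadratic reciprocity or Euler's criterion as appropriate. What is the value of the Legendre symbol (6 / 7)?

Pull out 2: since 7 ≡ 7 (mod 8), (2/7) = +1.
Reciprocity: 3 ≡ 3 and 7 ≡ 3 (mod 4), so (3/7) = −(7/3).
Reduce top mod 3: now compute (1/3).
Reached (1/3) = 1. Collecting the sign flips along the way, the symbol is -1.

-1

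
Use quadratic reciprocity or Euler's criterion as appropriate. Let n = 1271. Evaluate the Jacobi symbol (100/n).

Pull out 2^2: since 1271 ≡ 7 (mod 8), (2/1271) = +1, so (2/1271)^2 = +1.
Reciprocity: 25 ≡ 1 and 1271 ≡ 3 (mod 4), so (25/1271) = +(1271/25).
Reduce top mod 25: now compute (21/25).
Reciprocity: 21 ≡ 1 and 25 ≡ 1 (mod 4), so (21/25) = +(25/21).
Reduce top mod 21: now compute (4/21).
Pull out 2^2: since 21 ≡ 5 (mod 8), (2/21) = -1, so (2/21)^2 = +1.
Reached (1/21) = 1. Collecting the sign flips along the way, the symbol is +1.

1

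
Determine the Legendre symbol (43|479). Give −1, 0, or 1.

Euler's criterion: (43/479) ≡ 43^239 (mod 479).
43^2 ≡ 412 (mod 479)
43^4 ≡ 178 (mod 479)
43^8 ≡ 70 (mod 479)
43^16 ≡ 110 (mod 479)
43^32 ≡ 125 (mod 479)
43^64 ≡ 297 (mod 479)
43^128 ≡ 73 (mod 479)
43^239 = 43^(128+64+32+8+4+2+1) ≡ 478 (mod 479).
Result is 478 ≡ −1, so (43/479) = −1.

-1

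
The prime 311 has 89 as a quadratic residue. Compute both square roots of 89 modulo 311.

Since 311 ≡ 3 (mod 4), a square root of 89 is 89^((311+1)/4) = 89^78 mod 311.
Repeated squaring: 89^2≡146, 89^4≡168, 89^8≡234, 89^16≡20, 89^32≡89, 89^64≡146 (mod 311).
89^78 = 89^(64+8+4+2) ≡ 20 (mod 311).
Check: 20² = 400 ≡ 89 (mod 311). The two roots are 20 and 291.

20, 291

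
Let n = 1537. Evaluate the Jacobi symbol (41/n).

1

Reciprocity: 41 ≡ 1 and 1537 ≡ 1 (mod 4), so (41/1537) = +(1537/41).
Reduce top mod 41: now compute (20/41).
Pull out 2^2: since 41 ≡ 1 (mod 8), (2/41) = +1, so (2/41)^2 = +1.
Reciprocity: 5 ≡ 1 and 41 ≡ 1 (mod 4), so (5/41) = +(41/5).
Reduce top mod 5: now compute (1/5).
Reached (1/5) = 1. Collecting the sign flips along the way, the symbol is +1.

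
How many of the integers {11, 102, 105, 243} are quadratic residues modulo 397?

4

(11/397) = +1 → QR.
(102/397) = +1 → QR.
(105/397) = +1 → QR.
(243/397) = +1 → QR.
Total quadratic residues among the 4: 4.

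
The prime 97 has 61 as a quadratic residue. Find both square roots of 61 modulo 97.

97 ≡ 1 (mod 4), so we find a root by search.
Trying successive values, 35² = 1225 ≡ 61 (mod 97). The other root is 97 − 35 = 62.

35, 62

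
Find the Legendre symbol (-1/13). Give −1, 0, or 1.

1

Euler's criterion: (-1/13) ≡ 12^6 (mod 13).
12^2 ≡ 1 (mod 13)
12^4 ≡ 1 (mod 13)
12^6 = 12^(4+2) ≡ 1 (mod 13).
Result is 1, so (-1/13) = 1.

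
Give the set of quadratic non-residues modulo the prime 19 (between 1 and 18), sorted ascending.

Square k = 1,…,9 (k and 19−k give the same square):
1²=1, 2²=4, 3²=9, 4²=16, 5²≡6, 6²≡17, 7²≡11, 8²≡7, 9²≡5 (mod 19).
The residues are {1, 4, 5, 6, 7, 9, 11, 16, 17}; the non-residues are the remaining 9 nonzero classes.

2, 3, 8, 10, 12, 13, 14, 15, 18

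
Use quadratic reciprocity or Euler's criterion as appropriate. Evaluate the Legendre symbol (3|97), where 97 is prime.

Reciprocity: 3 ≡ 3 and 97 ≡ 1 (mod 4), so (3/97) = +(97/3).
Reduce top mod 3: now compute (1/3).
Reached (1/3) = 1. Collecting the sign flips along the way, the symbol is +1.

1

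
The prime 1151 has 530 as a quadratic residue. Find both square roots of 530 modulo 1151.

41, 1110

Since 1151 ≡ 3 (mod 4), a square root of 530 is 530^((1151+1)/4) = 530^288 mod 1151.
Repeated squaring: 530^2≡56, 530^4≡834, 530^8≡352, 530^16≡747, 530^32≡925, 530^64≡432, 530^128≡162, 530^256≡922 (mod 1151).
530^288 = 530^(256+32) ≡ 1110 (mod 1151).
Check: 1110² = 1232100 ≡ 530 (mod 1151). The two roots are 41 and 1110.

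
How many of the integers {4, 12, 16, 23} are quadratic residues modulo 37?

(4/37) = +1 → QR.
(12/37) = +1 → QR.
(16/37) = +1 → QR.
(23/37) = -1 → non-residue.
Total quadratic residues among the 4: 3.

3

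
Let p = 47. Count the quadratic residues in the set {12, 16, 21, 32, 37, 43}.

(12/47) = +1 → QR.
(16/47) = +1 → QR.
(21/47) = +1 → QR.
(32/47) = +1 → QR.
(37/47) = +1 → QR.
(43/47) = -1 → non-residue.
Total quadratic residues among the 6: 5.

5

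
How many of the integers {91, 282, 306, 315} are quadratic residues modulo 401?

(91/401) = -1 → non-residue.
(282/401) = -1 → non-residue.
(306/401) = -1 → non-residue.
(315/401) = +1 → QR.
Total quadratic residues among the 4: 1.

1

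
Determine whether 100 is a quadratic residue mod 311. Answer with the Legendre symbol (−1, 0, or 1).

Euler's criterion: (100/311) ≡ 100^155 (mod 311).
100^2 ≡ 48 (mod 311)
100^4 ≡ 127 (mod 311)
100^8 ≡ 268 (mod 311)
100^16 ≡ 294 (mod 311)
100^32 ≡ 289 (mod 311)
100^64 ≡ 173 (mod 311)
100^128 ≡ 73 (mod 311)
100^155 = 100^(128+16+8+2+1) ≡ 1 (mod 311).
Result is 1, so (100/311) = 1.

1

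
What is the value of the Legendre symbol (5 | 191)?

1

Reciprocity: 5 ≡ 1 and 191 ≡ 3 (mod 4), so (5/191) = +(191/5).
Reduce top mod 5: now compute (1/5).
Reached (1/5) = 1. Collecting the sign flips along the way, the symbol is +1.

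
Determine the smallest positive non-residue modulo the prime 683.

(2/683) = −1, so 2 is the smallest positive non-residue mod 683.

2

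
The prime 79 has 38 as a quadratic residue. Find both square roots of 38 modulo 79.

Since 79 ≡ 3 (mod 4), a square root of 38 is 38^((79+1)/4) = 38^20 mod 79.
Repeated squaring: 38^2≡22, 38^4≡10, 38^8≡21, 38^16≡46 (mod 79).
38^20 = 38^(16+4) ≡ 65 (mod 79).
Check: 65² = 4225 ≡ 38 (mod 79). The two roots are 14 and 65.

14, 65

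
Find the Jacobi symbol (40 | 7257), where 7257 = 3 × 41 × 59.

Pull out 2^3: since 7257 ≡ 1 (mod 8), (2/7257) = +1, so (2/7257)^3 = +1.
Reciprocity: 5 ≡ 1 and 7257 ≡ 1 (mod 4), so (5/7257) = +(7257/5).
Reduce top mod 5: now compute (2/5).
Pull out 2: since 5 ≡ 5 (mod 8), (2/5) = -1.
Reached (1/5) = 1. Collecting the sign flips along the way, the symbol is -1.

-1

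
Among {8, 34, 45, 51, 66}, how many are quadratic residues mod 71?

2

(8/71) = +1 → QR.
(34/71) = -1 → non-residue.
(45/71) = +1 → QR.
(51/71) = -1 → non-residue.
(66/71) = -1 → non-residue.
Total quadratic residues among the 5: 2.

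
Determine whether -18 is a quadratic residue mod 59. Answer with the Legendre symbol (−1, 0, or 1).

1

Euler's criterion: (-18/59) ≡ 41^29 (mod 59).
41^2 ≡ 29 (mod 59)
41^4 ≡ 15 (mod 59)
41^8 ≡ 48 (mod 59)
41^16 ≡ 3 (mod 59)
41^29 = 41^(16+8+4+1) ≡ 1 (mod 59).
Result is 1, so (-18/59) = 1.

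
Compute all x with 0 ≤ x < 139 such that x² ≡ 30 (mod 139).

Since 139 ≡ 3 (mod 4), a square root of 30 is 30^((139+1)/4) = 30^35 mod 139.
Repeated squaring: 30^2≡66, 30^4≡47, 30^8≡124, 30^16≡86, 30^32≡29 (mod 139).
30^35 = 30^(32+2+1) ≡ 13 (mod 139).
Check: 13² = 169 ≡ 30 (mod 139). The two roots are 13 and 126.

13, 126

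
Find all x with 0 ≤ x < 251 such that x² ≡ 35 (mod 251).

81, 170

Since 251 ≡ 3 (mod 4), a square root of 35 is 35^((251+1)/4) = 35^63 mod 251.
Repeated squaring: 35^2≡221, 35^4≡147, 35^8≡23, 35^16≡27, 35^32≡227 (mod 251).
35^63 = 35^(32+16+8+4+2+1) ≡ 81 (mod 251).
Check: 81² = 6561 ≡ 35 (mod 251). The two roots are 81 and 170.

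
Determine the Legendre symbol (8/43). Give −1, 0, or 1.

-1

Pull out 2^3: since 43 ≡ 3 (mod 8), (2/43) = -1, so (2/43)^3 = -1.
Reached (1/43) = 1. Collecting the sign flips along the way, the symbol is -1.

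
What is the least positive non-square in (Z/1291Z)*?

2

(2/1291) = −1, so 2 is the smallest positive non-residue mod 1291.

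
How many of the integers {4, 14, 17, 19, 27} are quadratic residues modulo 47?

(4/47) = +1 → QR.
(14/47) = +1 → QR.
(17/47) = +1 → QR.
(19/47) = -1 → non-residue.
(27/47) = +1 → QR.
Total quadratic residues among the 5: 4.

4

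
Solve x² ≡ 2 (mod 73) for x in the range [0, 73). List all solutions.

73 ≡ 1 (mod 4), so we find a root by search.
Trying successive values, 32² = 1024 ≡ 2 (mod 73). The other root is 73 − 32 = 41.

32, 41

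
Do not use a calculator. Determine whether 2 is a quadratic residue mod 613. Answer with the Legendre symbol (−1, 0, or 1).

Euler's criterion: (2/613) ≡ 2^306 (mod 613).
2^2 ≡ 4 (mod 613)
2^4 ≡ 16 (mod 613)
2^8 ≡ 256 (mod 613)
2^16 ≡ 558 (mod 613)
2^32 ≡ 573 (mod 613)
2^64 ≡ 374 (mod 613)
2^128 ≡ 112 (mod 613)
2^256 ≡ 284 (mod 613)
2^306 = 2^(256+32+16+2) ≡ 612 (mod 613).
Result is 612 ≡ −1, so (2/613) = −1.

-1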